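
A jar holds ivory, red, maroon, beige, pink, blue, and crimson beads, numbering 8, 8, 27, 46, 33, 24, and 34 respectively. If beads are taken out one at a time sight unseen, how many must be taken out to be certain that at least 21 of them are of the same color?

117

In the worst case we take at most 20 of each color, but all 8 ivory and all 8 red (fewer than 20), giving 8 + 8 + 20 + 20 + 20 + 20 + 20 = 116.
One more bead then forces some color to 21, so 116 + 1 = 117.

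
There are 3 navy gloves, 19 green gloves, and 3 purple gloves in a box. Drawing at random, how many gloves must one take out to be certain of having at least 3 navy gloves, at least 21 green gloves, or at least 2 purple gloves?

Each of the 3 colors has its own threshold; avoid all of them simultaneously.
The worst case stops just short of every target: 2 navy, all 19 green, 1 purple — 2 + 19 + 1 = 22 gloves.
One more glove must push some color to its target, so 22 + 1 = 23.

23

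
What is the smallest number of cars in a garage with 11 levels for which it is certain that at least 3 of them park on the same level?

23

There are 11 levels acting as pigeonholes.
With 11 × 2 = 22 cars we could place exactly 2 in each, with no class reaching 3.
One more forces some class to hold 3, so 22 + 1 = 23.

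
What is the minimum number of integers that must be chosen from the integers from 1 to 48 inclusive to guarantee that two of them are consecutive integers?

Partition {1, …, 48} into 24 pairs: {1,2}, {3,4}, …, {47,48}.
Choosing 24 integers — say the 24 even numbers 2, 4, …, 48 — takes one from each pair and avoids the property.
Choosing 25 forces two into the same pair by pigeonhole, and those are consecutive. So 25.

25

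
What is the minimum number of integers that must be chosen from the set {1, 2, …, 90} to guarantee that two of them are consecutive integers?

46

Partition {1, …, 90} into 45 pairs: {1,2}, {3,4}, …, {89,90}.
Choosing 45 integers — say the 45 even numbers 2, 4, …, 90 — takes one from each pair and avoids the property.
Choosing 46 forces two into the same pair by pigeonhole, and those are consecutive. So 46.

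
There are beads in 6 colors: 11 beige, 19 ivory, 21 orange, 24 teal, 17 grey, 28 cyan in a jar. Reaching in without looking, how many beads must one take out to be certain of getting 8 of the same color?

Treat the 6 colors as pigeonholes.
The worst case takes 7 beads of each color without reaching 8 of any: 6 × 7 = 42.
The next bead must bring some color to 8, so 42 + 1 = 43.

43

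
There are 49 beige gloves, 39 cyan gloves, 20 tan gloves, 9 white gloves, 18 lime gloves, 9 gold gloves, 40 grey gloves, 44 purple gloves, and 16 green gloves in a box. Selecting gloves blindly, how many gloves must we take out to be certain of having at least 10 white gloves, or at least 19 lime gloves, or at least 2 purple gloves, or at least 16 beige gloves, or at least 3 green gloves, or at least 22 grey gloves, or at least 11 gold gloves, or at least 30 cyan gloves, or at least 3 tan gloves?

The worst case stops just short of every target: 15 beige, 29 cyan, 2 tan, 9 white, 18 lime, all 9 gold, 21 grey, 1 purple, 2 green — 15 + 29 + 2 + 9 + 18 + 9 + 21 + 1 + 2 = 106 gloves.
One more glove must push some color to its target, so 106 + 1 = 107.

107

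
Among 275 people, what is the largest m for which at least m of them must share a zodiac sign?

The 275 people fall into 12 zodiac signs.
If each of the 12 zodiac signs held at most 22, the total would be at most 12 × 22 = 264 < 275, a contradiction.
So at least one holds ⌈275/12⌉ = 23.

23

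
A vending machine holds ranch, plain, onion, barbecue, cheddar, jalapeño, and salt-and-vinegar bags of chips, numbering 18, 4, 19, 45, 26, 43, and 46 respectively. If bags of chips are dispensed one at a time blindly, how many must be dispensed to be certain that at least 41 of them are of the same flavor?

188

Treat the 7 flavors as pigeonholes.
In the worst case we take at most 40 of each flavor, but all 18 ranch, all 4 plain, all 19 onion, and all 26 cheddar (fewer than 40), giving 18 + 4 + 19 + 40 + 26 + 40 + 40 = 187.
One more bag of chips then forces some flavor to 41, so 187 + 1 = 188.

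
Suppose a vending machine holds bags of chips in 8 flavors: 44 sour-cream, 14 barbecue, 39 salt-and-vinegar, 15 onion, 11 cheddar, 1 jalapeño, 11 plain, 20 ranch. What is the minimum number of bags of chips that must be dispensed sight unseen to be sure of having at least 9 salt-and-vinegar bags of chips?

The worst case draws every non-salt-and-vinegar bag of chips first: 44 + 14 + 15 + 11 + 1 + 11 + 20 = 116.
The next 9 draws are then forced to be salt-and-vinegar, giving 116 + 9 = 125.

125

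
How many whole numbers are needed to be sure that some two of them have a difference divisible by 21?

22

Use the pigeonhole principle on residue classes: two integers differ by a multiple of 21 exactly when they share a remainder mod 21.
There are 21 residue classes mod 21, so 21 integers can all lie in distinct classes.
One more integer must repeat a residue, giving a difference divisible by 21. So n = 21 + 1 = 22.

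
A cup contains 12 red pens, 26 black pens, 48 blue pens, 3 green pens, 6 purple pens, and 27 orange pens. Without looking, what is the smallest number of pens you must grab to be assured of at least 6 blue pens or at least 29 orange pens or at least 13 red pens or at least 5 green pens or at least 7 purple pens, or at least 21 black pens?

The worst case stops just short of every target: 12 red, 20 black, 5 blue, all 3 green, 6 purple, all 27 orange — 12 + 20 + 5 + 3 + 6 + 27 = 73 pens.
One more pen must push some ink color to its target, so 73 + 1 = 74.

74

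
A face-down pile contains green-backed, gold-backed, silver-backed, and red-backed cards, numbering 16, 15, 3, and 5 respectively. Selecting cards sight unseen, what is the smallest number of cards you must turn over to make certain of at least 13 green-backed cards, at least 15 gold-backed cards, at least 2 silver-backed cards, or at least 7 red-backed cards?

Each of the 4 back colors has its own threshold; avoid all of them simultaneously.
The worst case stops just short of every target: 12 green-backed, 14 gold-backed, 1 silver-backed, all 5 red-backed — 12 + 14 + 1 + 5 = 32 cards.
One more card must push some back color to its target, so 32 + 1 = 33.

33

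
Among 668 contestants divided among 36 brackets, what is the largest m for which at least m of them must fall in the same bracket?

The 668 contestants fall into 36 brackets.
If each of the 36 brackets held at most 18, the total would be at most 36 × 18 = 648 < 668, a contradiction.
So at least one holds ⌈668/36⌉ = 19.

19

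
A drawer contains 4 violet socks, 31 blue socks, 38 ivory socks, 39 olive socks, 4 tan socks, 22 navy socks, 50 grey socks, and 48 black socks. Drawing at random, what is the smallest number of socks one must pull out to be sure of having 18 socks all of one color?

111

In the worst case we take at most 17 of each color, but all 4 violet and all 4 tan (fewer than 17), giving 4 + 17 + 17 + 17 + 4 + 17 + 17 + 17 = 110.
One more sock then forces some color to 18, so 110 + 1 = 111.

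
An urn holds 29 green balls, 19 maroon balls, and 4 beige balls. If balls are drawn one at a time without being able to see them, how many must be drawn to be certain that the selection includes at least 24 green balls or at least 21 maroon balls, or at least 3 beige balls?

The worst case stops just short of every target: 23 green, all 19 maroon, 2 beige — 23 + 19 + 2 = 44 balls.
One more ball must push some color to its target, so 44 + 1 = 45.

45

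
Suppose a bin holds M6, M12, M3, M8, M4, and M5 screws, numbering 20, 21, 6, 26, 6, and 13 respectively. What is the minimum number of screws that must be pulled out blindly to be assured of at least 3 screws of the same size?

Treat the 6 sizes as pigeonholes.
The worst case takes 2 screws of each size without reaching 3 of any: 6 × 2 = 12.
The next screw must bring some size to 3, so 12 + 1 = 13.

13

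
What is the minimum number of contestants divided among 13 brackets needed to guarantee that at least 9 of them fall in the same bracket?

105

There are 13 brackets acting as pigeonholes.
With 13 × 8 = 104 contestants we could place exactly 8 in each, with no class reaching 9.
One more forces some class to hold 9, so 104 + 1 = 105.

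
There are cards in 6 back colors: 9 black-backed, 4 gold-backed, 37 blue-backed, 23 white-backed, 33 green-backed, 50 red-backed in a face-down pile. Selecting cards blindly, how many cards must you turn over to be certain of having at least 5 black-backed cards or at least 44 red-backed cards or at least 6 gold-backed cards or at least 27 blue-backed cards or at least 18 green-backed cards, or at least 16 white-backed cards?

The worst case stops just short of every target: 4 black-backed, all 4 gold-backed, 26 blue-backed, 15 white-backed, 17 green-backed, 43 red-backed — 4 + 4 + 26 + 15 + 17 + 43 = 109 cards.
One more card must push some back color to its target, so 109 + 1 = 110.

110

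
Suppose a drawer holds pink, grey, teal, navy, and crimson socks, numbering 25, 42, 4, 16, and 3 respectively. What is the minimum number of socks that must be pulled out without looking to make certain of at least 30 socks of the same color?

78

Treat the 5 colors as pigeonholes.
In the worst case we take at most 29 of each color, but all 25 pink, all 4 teal, all 16 navy, and all 3 crimson (fewer than 29), giving 25 + 29 + 4 + 16 + 3 = 77.
One more sock then forces some color to 30, so 77 + 1 = 78.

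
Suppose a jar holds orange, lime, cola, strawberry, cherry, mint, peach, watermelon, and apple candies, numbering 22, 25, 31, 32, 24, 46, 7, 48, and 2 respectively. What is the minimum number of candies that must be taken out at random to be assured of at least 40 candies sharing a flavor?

In the worst case we take at most 39 of each flavor, but all 22 orange, all 25 lime, all 31 cola, all 32 strawberry, all 24 cherry, all 7 peach, and all 2 apple (fewer than 39), giving 22 + 25 + 31 + 32 + 24 + 39 + 7 + 39 + 2 = 221.
One more candy then forces some flavor to 40, so 221 + 1 = 222.

222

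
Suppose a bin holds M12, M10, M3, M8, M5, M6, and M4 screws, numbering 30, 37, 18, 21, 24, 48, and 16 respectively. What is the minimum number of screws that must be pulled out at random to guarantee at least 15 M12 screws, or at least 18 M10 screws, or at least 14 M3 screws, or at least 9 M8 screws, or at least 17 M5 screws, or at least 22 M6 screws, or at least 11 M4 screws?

The worst case stops just short of every target: 14 M12, 17 M10, 13 M3, 8 M8, 16 M5, 21 M6, 10 M4 — 14 + 17 + 13 + 8 + 16 + 21 + 10 = 99 screws.
One more screw must push some size to its target, so 99 + 1 = 100.

100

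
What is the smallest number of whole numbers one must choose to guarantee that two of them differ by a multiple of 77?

Two integers differ by a multiple of 77 exactly when they share a remainder mod 77.
There are 77 residue classes mod 77, so 77 integers can all lie in distinct classes.
One more integer must repeat a residue, giving a difference divisible by 77. So n = 77 + 1 = 78.

78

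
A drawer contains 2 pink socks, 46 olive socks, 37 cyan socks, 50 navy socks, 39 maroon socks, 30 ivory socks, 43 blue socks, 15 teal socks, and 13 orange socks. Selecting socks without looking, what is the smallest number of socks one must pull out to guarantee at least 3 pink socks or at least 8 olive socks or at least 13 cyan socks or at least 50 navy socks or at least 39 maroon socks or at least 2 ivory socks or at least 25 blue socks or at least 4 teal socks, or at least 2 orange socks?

The worst case stops just short of every target: 2 pink, 7 olive, 12 cyan, 49 navy, 38 maroon, 1 ivory, 24 blue, 3 teal, 1 orange — 2 + 7 + 12 + 49 + 38 + 1 + 24 + 3 + 1 = 137 socks.
One more sock must push some color to its target, so 137 + 1 = 138.

138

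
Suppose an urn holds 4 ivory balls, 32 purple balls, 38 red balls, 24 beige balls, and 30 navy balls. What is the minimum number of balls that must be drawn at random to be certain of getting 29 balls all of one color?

Treat the 5 colors as pigeonholes.
In the worst case we take at most 28 of each color, but all 4 ivory and all 24 beige (fewer than 28), giving 4 + 28 + 28 + 24 + 28 = 112.
One more ball then forces some color to 29, so 112 + 1 = 113.

113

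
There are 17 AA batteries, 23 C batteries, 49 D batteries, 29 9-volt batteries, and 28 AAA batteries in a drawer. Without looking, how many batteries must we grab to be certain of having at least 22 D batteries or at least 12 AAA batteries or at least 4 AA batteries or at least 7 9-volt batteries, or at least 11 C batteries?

The worst case stops just short of every target: 3 AA, 10 C, 21 D, 6 9-volt, 11 AAA — 3 + 10 + 21 + 6 + 11 = 51 batteries.
One more battery must push some type to its target, so 51 + 1 = 52.

52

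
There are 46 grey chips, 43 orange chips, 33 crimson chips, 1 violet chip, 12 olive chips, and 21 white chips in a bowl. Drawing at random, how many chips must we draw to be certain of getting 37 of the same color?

In the worst case we take at most 36 of each color, but all 33 crimson, all 1 violet, all 12 olive, and all 21 white (fewer than 36), giving 36 + 36 + 33 + 1 + 12 + 21 = 139.
One more chip then forces some color to 37, so 139 + 1 = 140.

140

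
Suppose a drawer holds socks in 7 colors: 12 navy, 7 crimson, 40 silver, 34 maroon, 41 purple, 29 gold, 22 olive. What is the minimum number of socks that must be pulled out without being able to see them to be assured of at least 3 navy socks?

To avoid navy socks as long as possible, exhaust the other 6 colors first.
The worst case draws every non-navy sock first: 7 + 40 + 34 + 41 + 29 + 22 = 173.
The next 3 draws are then forced to be navy, giving 173 + 3 = 176.

176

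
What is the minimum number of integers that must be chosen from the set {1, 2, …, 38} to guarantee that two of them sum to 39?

20

Partition {1, …, 38} into 19 pairs: {1,38}, {2,37}, …, {19,20}.
Choosing 19 integers — say the integers 1 through 19 — takes one from each pair and avoids the property.
Choosing 20 forces two into the same pair by pigeonhole, and those sum to 39. So 20.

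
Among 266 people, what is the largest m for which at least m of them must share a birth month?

23

If each of the 12 months of the year held at most 22, the total would be at most 12 × 22 = 264 < 266, a contradiction.
So at least one holds ⌈266/12⌉ = 23.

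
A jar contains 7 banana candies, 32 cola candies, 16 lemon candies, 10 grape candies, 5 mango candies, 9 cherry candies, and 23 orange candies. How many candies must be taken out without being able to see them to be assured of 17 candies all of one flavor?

In the worst case we take at most 16 of each flavor, but all 7 banana, all 10 grape, all 5 mango, and all 9 cherry (fewer than 16), giving 7 + 16 + 16 + 10 + 5 + 9 + 16 = 79.
One more candy then forces some flavor to 17, so 79 + 1 = 80.

80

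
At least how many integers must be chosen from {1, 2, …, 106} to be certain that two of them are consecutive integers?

Partition {1, …, 106} into 53 pairs: {1,2}, {3,4}, …, {105,106}.
Choosing 53 integers — say the 53 even numbers 2, 4, …, 106 — takes one from each pair and avoids the property.
Choosing 54 forces two into the same pair by pigeonhole, and those are consecutive. So 54.

54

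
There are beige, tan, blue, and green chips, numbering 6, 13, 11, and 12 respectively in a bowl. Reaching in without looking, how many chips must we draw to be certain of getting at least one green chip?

The worst case draws every non-green chip first: 6 + 13 + 11 = 30.
The next draw is then forced to be green, giving 30 + 1 = 31.

31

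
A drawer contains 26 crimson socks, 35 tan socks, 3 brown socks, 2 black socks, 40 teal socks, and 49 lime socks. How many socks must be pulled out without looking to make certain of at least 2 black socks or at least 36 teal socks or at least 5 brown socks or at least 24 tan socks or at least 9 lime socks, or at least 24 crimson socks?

94

The worst case stops just short of every target: 23 crimson, 23 tan, all 3 brown, 1 black, 35 teal, 8 lime — 23 + 23 + 3 + 1 + 35 + 8 = 93 socks.
One more sock must push some color to its target, so 93 + 1 = 94.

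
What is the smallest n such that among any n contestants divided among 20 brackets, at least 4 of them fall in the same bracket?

There are 20 brackets acting as pigeonholes.
With 20 × 3 = 60 contestants we could place exactly 3 in each, with no class reaching 4.
One more forces some class to hold 4, so 60 + 1 = 61.

61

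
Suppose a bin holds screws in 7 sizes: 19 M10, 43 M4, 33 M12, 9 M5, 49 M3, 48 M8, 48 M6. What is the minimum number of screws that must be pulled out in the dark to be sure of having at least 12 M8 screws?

213

The worst case draws every non-M8 screw first: 19 + 43 + 33 + 9 + 49 + 48 = 201.
The next 12 draws are then forced to be M8, giving 201 + 12 = 213.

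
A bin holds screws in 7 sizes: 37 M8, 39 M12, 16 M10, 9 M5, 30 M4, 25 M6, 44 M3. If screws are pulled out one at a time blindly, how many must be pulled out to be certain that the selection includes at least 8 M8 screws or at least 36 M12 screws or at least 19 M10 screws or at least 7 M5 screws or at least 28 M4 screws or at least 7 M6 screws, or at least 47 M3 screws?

The worst case stops just short of every target: 7 M8, 35 M12, all 16 M10, 6 M5, 27 M4, 6 M6, all 44 M3 — 7 + 35 + 16 + 6 + 27 + 6 + 44 = 141 screws.
One more screw must push some size to its target, so 141 + 1 = 142.

142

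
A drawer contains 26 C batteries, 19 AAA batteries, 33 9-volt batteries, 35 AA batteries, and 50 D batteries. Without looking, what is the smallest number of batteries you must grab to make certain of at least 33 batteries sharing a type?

142

In the worst case we take at most 32 of each type, but all 26 C and all 19 AAA (fewer than 32), giving 26 + 19 + 32 + 32 + 32 = 141.
One more battery then forces some type to 33, so 141 + 1 = 142.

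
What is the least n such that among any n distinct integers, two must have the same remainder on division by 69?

Two integers differ by a multiple of 69 exactly when they share a remainder mod 69.
There are 69 residue classes mod 69, so 69 integers can all lie in distinct classes.
One more integer must repeat a residue, giving a difference divisible by 69. So n = 69 + 1 = 70.

70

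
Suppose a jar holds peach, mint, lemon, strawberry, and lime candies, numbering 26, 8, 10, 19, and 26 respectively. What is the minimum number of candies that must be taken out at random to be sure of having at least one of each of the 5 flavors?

The hardest flavor to obtain is mint: we could draw every other candy first — 89 − 8 = 81 candies — without a single mint one.
The next draw must be mint, so 81 + 1 = 82.

82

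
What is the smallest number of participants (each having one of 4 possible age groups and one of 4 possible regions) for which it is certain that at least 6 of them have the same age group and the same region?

There are 4 × 4 = 16 (age group, region) combinations acting as pigeonholes.
With 16 × 5 = 80 participants we could place exactly 5 in each, with no (age group, region) pair reaching 6.
One more forces some (age group, region) pair to hold 6, so 80 + 1 = 81.

81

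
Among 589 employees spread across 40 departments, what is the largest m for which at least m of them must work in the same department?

15

The 589 employees fall into 40 departments.
If each of the 40 departments held at most 14, the total would be at most 40 × 14 = 560 < 589, a contradiction.
So at least one holds ⌈589/40⌉ = 15.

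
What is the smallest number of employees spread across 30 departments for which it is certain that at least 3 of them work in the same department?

There are 30 departments acting as pigeonholes.
With 30 × 2 = 60 employees we could place exactly 2 in each, with no class reaching 3.
One more forces some class to hold 3, so 60 + 1 = 61.

61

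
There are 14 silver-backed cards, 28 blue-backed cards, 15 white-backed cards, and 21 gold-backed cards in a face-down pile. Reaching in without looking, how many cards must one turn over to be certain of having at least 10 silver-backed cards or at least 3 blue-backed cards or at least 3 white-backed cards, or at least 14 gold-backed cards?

The worst case stops just short of every target: 9 silver-backed, 2 blue-backed, 2 white-backed, 13 gold-backed — 9 + 2 + 2 + 13 = 26 cards.
One more card must push some back color to its target, so 26 + 1 = 27.

27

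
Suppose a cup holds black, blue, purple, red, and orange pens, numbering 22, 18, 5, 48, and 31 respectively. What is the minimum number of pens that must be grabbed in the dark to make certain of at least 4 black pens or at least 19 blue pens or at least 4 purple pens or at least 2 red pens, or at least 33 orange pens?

57

The worst case stops just short of every target: 3 black, 18 blue, 3 purple, 1 red, all 31 orange — 3 + 18 + 3 + 1 + 31 = 56 pens.
One more pen must push some ink color to its target, so 56 + 1 = 57.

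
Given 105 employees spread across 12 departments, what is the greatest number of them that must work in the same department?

9

The 105 employees fall into 12 departments.
If each of the 12 departments held at most 8, the total would be at most 12 × 8 = 96 < 105, a contradiction.
So at least one holds ⌈105/12⌉ = 9.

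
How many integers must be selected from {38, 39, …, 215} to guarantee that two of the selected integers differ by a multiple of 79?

Use the pigeonhole principle on residue classes: group the integers by remainder mod 79; there are 79 residue classes, each nonempty in this range.
Choosing one from each class (79 integers) avoids any shared remainder.
One more choice must repeat a class, so two differ by a multiple of 79. Hence 79 + 1 = 80.

80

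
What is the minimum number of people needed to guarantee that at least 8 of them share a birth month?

There are 12 months of the year acting as pigeonholes.
With 12 × 7 = 84 people we could place exactly 7 in each, with no class reaching 8.
One more forces some class to hold 8, so 84 + 1 = 85.

85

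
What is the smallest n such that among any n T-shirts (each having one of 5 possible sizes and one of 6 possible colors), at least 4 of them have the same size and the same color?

There are 5 × 6 = 30 (size, color) combinations acting as pigeonholes.
With 30 × 3 = 90 T-shirts we could place exactly 3 in each, with no (size, color) pair reaching 4.
One more forces some (size, color) pair to hold 4, so 90 + 1 = 91.

91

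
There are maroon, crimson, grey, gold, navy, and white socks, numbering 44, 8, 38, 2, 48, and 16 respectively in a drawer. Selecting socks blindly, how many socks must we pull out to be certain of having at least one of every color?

155

The hardest color to obtain is gold: we could draw every other sock first — 156 − 2 = 154 socks — without a single gold one.
The next draw must be gold, so 154 + 1 = 155.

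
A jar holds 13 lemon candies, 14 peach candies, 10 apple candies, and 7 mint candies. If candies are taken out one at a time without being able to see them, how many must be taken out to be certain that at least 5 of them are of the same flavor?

17

Treat the 4 flavors as pigeonholes.
The worst case takes 4 candies of each flavor without reaching 5 of any: 4 × 4 = 16.
The next candy must bring some flavor to 5, so 16 + 1 = 17.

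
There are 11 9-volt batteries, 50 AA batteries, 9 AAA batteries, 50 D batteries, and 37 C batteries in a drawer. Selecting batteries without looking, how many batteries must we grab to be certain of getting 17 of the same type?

69

Treat the 5 types as pigeonholes.
In the worst case we take at most 16 of each type, but all 11 9-volt and all 9 AAA (fewer than 16), giving 11 + 16 + 9 + 16 + 16 = 68.
One more battery then forces some type to 17, so 68 + 1 = 69.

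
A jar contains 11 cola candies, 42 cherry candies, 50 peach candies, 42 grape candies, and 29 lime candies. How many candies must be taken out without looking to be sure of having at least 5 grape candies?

137

The worst case draws every non-grape candy first: 11 + 42 + 50 + 29 = 132.
The next 5 draws are then forced to be grape, giving 132 + 5 = 137.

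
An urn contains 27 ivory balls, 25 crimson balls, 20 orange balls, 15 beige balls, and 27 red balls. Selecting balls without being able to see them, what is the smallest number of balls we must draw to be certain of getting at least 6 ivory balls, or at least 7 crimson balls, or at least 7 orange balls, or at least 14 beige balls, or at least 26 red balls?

Each of the 5 colors has its own threshold; avoid all of them simultaneously.
The worst case stops just short of every target: 5 ivory, 6 crimson, 6 orange, 13 beige, 25 red — 5 + 6 + 6 + 13 + 25 = 55 balls.
One more ball must push some color to its target, so 55 + 1 = 56.

56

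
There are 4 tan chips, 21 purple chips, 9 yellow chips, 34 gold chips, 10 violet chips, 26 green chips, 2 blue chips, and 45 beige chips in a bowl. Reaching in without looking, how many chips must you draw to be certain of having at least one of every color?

150

The hardest color to obtain is blue: we could draw every other chip first — 151 − 2 = 149 chips — without a single blue one.
The next draw must be blue, so 149 + 1 = 150.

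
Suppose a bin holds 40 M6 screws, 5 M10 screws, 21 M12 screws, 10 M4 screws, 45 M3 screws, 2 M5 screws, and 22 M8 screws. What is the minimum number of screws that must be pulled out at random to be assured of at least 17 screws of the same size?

In the worst case we take at most 16 of each size, but all 5 M10, all 10 M4, and all 2 M5 (fewer than 16), giving 16 + 5 + 16 + 10 + 16 + 2 + 16 = 81.
One more screw then forces some size to 17, so 81 + 1 = 82.

82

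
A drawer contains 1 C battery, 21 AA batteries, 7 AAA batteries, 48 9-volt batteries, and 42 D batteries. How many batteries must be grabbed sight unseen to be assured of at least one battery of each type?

The hardest type to obtain is C: we could draw every other battery first — 119 − 1 = 118 batteries — without a single C one.
The next draw must be C, so 118 + 1 = 119.

119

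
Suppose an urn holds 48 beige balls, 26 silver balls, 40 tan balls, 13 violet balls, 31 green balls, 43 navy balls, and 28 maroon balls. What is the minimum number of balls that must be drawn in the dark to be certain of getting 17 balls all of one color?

110

In the worst case we take at most 16 of each color, but all 13 violet (fewer than 16), giving 16 + 16 + 16 + 13 + 16 + 16 + 16 = 109.
One more ball then forces some color to 17, so 109 + 1 = 110.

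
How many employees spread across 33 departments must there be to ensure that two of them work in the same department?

There are 33 departments acting as pigeonholes.
With 33 employees we could place one in each, avoiding any repeat.
One more forces some class to hold 2, so 33 + 1 = 34.

34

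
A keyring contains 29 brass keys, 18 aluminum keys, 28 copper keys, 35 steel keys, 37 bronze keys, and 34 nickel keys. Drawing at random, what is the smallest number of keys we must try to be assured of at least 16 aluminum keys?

179

The worst case draws every non-aluminum key first: 29 + 28 + 35 + 37 + 34 = 163.
The next 16 draws are then forced to be aluminum, giving 163 + 16 = 179.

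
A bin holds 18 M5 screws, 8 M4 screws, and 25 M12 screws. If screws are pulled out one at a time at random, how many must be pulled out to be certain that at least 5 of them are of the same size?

The worst case takes 4 screws of each size without reaching 5 of any: 3 × 4 = 12.
The next screw must bring some size to 5, so 12 + 1 = 13.

13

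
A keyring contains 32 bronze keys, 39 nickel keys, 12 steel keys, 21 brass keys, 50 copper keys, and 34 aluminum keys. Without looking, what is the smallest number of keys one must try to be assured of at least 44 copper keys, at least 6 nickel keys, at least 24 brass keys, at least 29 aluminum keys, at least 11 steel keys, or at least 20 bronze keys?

The worst case stops just short of every target: 19 bronze, 5 nickel, 10 steel, all 21 brass, 43 copper, 28 aluminum — 19 + 5 + 10 + 21 + 43 + 28 = 126 keys.
One more key must push some type to its target, so 126 + 1 = 127.

127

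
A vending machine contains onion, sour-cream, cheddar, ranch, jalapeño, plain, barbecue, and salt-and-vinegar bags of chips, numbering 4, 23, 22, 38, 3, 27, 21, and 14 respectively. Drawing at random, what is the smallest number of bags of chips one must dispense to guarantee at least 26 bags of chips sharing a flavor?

138

In the worst case we take at most 25 of each flavor, but all 4 onion, all 23 sour-cream, all 22 cheddar, all 3 jalapeño, all 21 barbecue, and all 14 salt-and-vinegar (fewer than 25), giving 4 + 23 + 22 + 25 + 3 + 25 + 21 + 14 = 137.
One more bag of chips then forces some flavor to 26, so 137 + 1 = 138.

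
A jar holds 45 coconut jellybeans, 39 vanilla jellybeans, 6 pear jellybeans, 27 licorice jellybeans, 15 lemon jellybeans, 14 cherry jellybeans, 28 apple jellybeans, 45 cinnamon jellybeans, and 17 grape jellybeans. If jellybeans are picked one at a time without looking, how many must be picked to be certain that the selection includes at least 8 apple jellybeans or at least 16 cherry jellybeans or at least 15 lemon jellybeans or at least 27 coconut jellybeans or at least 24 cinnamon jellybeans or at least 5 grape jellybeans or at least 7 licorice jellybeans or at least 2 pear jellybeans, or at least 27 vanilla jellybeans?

The worst case stops just short of every target: 26 coconut, 26 vanilla, 1 pear, 6 licorice, 14 lemon, all 14 cherry, 7 apple, 23 cinnamon, 4 grape — 26 + 26 + 1 + 6 + 14 + 14 + 7 + 23 + 4 = 121 jellybeans.
One more jellybean must push some flavor to its target, so 121 + 1 = 122.

122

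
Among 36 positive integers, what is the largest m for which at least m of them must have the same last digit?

4

There are 10 possible last digits, which serve as the pigeonholes.
If each of the 10 possible last digits held at most 3, the total would be at most 10 × 3 = 30 < 36, a contradiction.
So at least one holds ⌈36/10⌉ = 4.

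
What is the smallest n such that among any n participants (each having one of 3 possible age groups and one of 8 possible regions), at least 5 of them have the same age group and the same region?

97

There are 3 × 8 = 24 (age group, region) combinations acting as pigeonholes.
With 24 × 4 = 96 participants we could place exactly 4 in each, with no (age group, region) pair reaching 5.
One more forces some (age group, region) pair to hold 5, so 96 + 1 = 97.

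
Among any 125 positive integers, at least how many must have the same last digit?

13

The 125 positive integers fall into 10 possible last digits.
If each of the 10 possible last digits held at most 12, the total would be at most 10 × 12 = 120 < 125, a contradiction.
So at least one holds ⌈125/10⌉ = 13.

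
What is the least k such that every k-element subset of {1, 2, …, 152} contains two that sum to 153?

Partition {1, …, 152} into 76 pairs: {1,152}, {2,151}, …, {76,77}.
Choosing 76 integers — say the integers 1 through 76 — takes one from each pair and avoids the property.
Choosing 77 forces two into the same pair by pigeonhole, and those sum to 153. So 77.

77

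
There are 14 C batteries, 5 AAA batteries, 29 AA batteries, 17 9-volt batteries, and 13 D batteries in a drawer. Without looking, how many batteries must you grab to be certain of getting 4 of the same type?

16

The worst case takes 3 batteries of each type without reaching 4 of any: 5 × 3 = 15.
The next battery must bring some type to 4, so 15 + 1 = 16.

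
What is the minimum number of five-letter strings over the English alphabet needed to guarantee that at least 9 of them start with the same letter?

There are 26 possible first letters acting as pigeonholes.
With 26 × 8 = 208 five-letter strings over the English alphabet we could place exactly 8 in each, with no class reaching 9.
One more forces some class to hold 9, so 208 + 1 = 209.

209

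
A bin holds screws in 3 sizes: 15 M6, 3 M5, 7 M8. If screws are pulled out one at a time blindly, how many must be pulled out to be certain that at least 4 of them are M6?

14

To avoid M6 screws as long as possible, exhaust the other 2 sizes first.
The worst case draws every non-M6 screw first: 3 + 7 = 10.
The next 4 draws are then forced to be M6, giving 10 + 4 = 14.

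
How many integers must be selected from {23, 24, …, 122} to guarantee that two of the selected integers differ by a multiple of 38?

39

Group the integers by remainder mod 38; there are 38 residue classes, each nonempty in this range.
Choosing one from each class (38 integers) avoids any shared remainder.
One more choice must repeat a class, so two differ by a multiple of 38. Hence 38 + 1 = 39.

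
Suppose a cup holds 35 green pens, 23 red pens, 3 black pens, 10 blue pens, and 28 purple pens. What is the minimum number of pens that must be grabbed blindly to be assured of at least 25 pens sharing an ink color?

In the worst case we take at most 24 of each ink color, but all 23 red, all 3 black, and all 10 blue (fewer than 24), giving 24 + 23 + 3 + 10 + 24 = 84.
One more pen then forces some ink color to 25, so 84 + 1 = 85.

85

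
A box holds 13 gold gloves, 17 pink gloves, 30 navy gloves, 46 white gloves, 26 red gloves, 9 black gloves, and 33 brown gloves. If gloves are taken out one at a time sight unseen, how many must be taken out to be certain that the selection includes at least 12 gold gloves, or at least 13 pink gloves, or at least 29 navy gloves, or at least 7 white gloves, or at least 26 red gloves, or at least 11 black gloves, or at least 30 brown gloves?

The worst case stops just short of every target: 11 gold, 12 pink, 28 navy, 6 white, 25 red, all 9 black, 29 brown — 11 + 12 + 28 + 6 + 25 + 9 + 29 = 120 gloves.
One more glove must push some color to its target, so 120 + 1 = 121.

121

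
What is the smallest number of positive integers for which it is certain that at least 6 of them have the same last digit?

There are 10 possible last digits acting as pigeonholes.
With 10 × 5 = 50 positive integers we could place exactly 5 in each, with no class reaching 6.
One more forces some class to hold 6, so 50 + 1 = 51.

51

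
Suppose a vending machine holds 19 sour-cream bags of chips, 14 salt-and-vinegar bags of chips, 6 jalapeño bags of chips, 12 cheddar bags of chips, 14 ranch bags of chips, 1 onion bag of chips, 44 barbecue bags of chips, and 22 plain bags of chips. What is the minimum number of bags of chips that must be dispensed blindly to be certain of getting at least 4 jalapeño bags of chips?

130

The worst case draws every non-jalapeño bag of chips first: 19 + 14 + 12 + 14 + 1 + 44 + 22 = 126.
The next 4 draws are then forced to be jalapeño, giving 126 + 4 = 130.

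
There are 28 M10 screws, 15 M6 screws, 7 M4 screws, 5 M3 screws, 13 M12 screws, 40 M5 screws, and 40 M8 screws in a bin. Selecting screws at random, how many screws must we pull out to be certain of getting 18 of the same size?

Treat the 7 sizes as pigeonholes.
In the worst case we take at most 17 of each size, but all 15 M6, all 7 M4, all 5 M3, and all 13 M12 (fewer than 17), giving 17 + 15 + 7 + 5 + 13 + 17 + 17 = 91.
One more screw then forces some size to 18, so 91 + 1 = 92.

92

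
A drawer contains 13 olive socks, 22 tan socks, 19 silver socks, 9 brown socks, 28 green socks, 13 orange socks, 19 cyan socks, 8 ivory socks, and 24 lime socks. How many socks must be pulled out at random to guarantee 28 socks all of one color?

In the worst case we take at most 27 of each color, but all 13 olive, all 22 tan, all 19 silver, all 9 brown, all 13 orange, all 19 cyan, all 8 ivory, and all 24 lime (fewer than 27), giving 13 + 22 + 19 + 9 + 27 + 13 + 19 + 8 + 24 = 154.
One more sock then forces some color to 28, so 154 + 1 = 155.

155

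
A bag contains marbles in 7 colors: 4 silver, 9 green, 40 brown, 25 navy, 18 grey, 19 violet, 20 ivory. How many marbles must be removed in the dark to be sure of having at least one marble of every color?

The hardest color to obtain is silver: we could draw every other marble first — 135 − 4 = 131 marbles — without a single silver one.
The next draw must be silver, so 131 + 1 = 132.

132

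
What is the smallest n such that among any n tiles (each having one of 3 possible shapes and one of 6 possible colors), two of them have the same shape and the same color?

19

There are 3 × 6 = 18 (shape, color) combinations acting as pigeonholes.
With 18 tiles we could place one in each, avoiding any repeat.
One more forces some (shape, color) pair to hold 2, so 18 + 1 = 19.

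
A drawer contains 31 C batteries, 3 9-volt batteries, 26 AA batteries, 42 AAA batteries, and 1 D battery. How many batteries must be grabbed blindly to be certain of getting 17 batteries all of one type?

Treat the 5 types as pigeonholes.
In the worst case we take at most 16 of each type, but all 3 9-volt and all 1 D (fewer than 16), giving 16 + 3 + 16 + 16 + 1 = 52.
One more battery then forces some type to 17, so 52 + 1 = 53.

53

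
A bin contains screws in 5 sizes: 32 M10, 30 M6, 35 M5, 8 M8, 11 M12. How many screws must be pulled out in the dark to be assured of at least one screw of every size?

109

The hardest size to obtain is M8: we could draw every other screw first — 116 − 8 = 108 screws — without a single M8 one.
The next draw must be M8, so 108 + 1 = 109.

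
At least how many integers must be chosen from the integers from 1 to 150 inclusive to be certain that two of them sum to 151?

76

Partition {1, …, 150} into 75 pairs: {1,150}, {2,149}, …, {75,76}.
Choosing 75 integers — say the integers 1 through 75 — takes one from each pair and avoids the property.
Choosing 76 forces two into the same pair by pigeonhole, and those sum to 151. So 76.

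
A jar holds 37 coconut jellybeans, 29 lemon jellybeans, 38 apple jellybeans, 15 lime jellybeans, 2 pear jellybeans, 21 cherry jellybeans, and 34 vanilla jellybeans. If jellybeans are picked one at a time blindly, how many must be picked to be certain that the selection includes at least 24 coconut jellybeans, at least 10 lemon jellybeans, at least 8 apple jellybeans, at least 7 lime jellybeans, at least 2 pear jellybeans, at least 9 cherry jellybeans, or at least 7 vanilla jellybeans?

The worst case stops just short of every target: 23 coconut, 9 lemon, 7 apple, 6 lime, 1 pear, 8 cherry, 6 vanilla — 23 + 9 + 7 + 6 + 1 + 8 + 6 = 60 jellybeans.
One more jellybean must push some flavor to its target, so 60 + 1 = 61.

61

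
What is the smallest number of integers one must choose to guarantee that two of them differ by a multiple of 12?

13

Two integers differ by a multiple of 12 exactly when they share a remainder mod 12.
There are 12 residue classes mod 12, so 12 integers can all lie in distinct classes.
One more integer must repeat a residue, giving a difference divisible by 12. So n = 12 + 1 = 13.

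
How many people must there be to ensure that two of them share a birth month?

13

There are 12 months of the year acting as pigeonholes.
With 12 people we could place one in each, avoiding any repeat.
One more forces some class to hold 2, so 12 + 1 = 13.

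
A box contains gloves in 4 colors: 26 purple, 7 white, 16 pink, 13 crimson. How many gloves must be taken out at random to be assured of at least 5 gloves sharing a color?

17

Treat the 4 colors as pigeonholes.
The worst case takes 4 gloves of each color without reaching 5 of any: 4 × 4 = 16.
The next glove must bring some color to 5, so 16 + 1 = 17.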